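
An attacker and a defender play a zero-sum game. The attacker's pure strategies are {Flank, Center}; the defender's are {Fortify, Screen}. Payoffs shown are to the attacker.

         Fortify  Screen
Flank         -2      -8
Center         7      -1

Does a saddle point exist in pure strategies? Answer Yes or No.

Row minima: Flank → -8, Center → -1; maximin = -1.
Column maxima: Fortify → 7, Screen → -1; minimax = -1.
maximin = minimax = -1, so a saddle point exists.

Yes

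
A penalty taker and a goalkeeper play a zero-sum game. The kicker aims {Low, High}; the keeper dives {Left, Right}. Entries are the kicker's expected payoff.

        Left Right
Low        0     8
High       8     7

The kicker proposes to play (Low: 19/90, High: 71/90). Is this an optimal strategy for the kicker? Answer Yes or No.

Against Left this mix gives (19/90)·0 + (71/90)·8 = 284/45.
Against Right this mix gives (19/90)·8 + (71/90)·7 = 649/90.
The keeper will play Left, holding the kicker to 284/45. Shifting weight toward the row that does better against Left would raise this floor (the equalizing mix achieves 64/9 against both Left and Right), so the proposed strategy is not optimal.

No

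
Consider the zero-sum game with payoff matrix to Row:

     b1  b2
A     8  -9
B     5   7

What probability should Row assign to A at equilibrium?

2/19

Row minima: A → -9, B → 5; maximin = 5.
Column maxima: b1 → 8, b2 → 7; minimax = 7.
5 ≠ 7, so there is no saddle point; optimal play is mixed.
Let Row play A with probability p. Expected payoff against b1: 8p + 5(1−p) = 3p + 5; against b2: (-9)p + 7(1−p) = −16p + 7.
Setting these equal: 3p + 5 = −16p + 7 ⇒ 19p = 2 ⇒ p = 2/19, and the value is (3)·(2/19) + 5 = 101/19.
For Column: with q = P(b1), equating A's and B's payoffs gives 17q − 9 = −2q + 7 ⇒ q = 16/19.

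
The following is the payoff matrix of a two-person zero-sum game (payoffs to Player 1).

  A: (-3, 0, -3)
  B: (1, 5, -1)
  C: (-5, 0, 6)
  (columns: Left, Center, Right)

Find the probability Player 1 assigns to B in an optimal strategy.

Row minima: A → -3, B → -1, C → -5; maximin = -1.
Column maxima: Left → 1, Center → 5, Right → 6; minimax = 1.
-1 ≠ 1, so there is no saddle point; optimal play is mixed.
A is strictly dominated by B, so Player 1 never plays it.
Center is strictly dominated by Left (it gives Player 1 strictly more in every row), so Player 2 never plays it.
On the remaining 2×2 (B, C vs Left, Right):
Let Player 1 play B with probability p. Expected payoff against Left: 1p + (-5)(1−p) = 6p − 5; against Right: (-1)p + 6(1−p) = −7p + 6.
Setting these equal: 6p − 5 = −7p + 6 ⇒ 13p = 11 ⇒ p = 11/13, and the value is (6)·(11/13) − 5 = 1/13.
For Player 2: with q = P(Left), equating B's and C's payoffs gives 2q − 1 = −11q + 6 ⇒ q = 7/13.

11/13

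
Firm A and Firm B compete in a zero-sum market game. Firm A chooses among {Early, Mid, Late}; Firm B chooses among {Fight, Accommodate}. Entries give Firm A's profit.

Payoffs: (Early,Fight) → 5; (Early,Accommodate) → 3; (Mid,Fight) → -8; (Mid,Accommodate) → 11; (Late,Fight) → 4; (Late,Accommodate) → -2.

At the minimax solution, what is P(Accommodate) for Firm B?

13/21

Row minima: Early → 3, Mid → -8, Late → -2; maximin = 3.
Column maxima: Fight → 5, Accommodate → 11; minimax = 5.
3 ≠ 5, so there is no saddle point; optimal play is mixed.
Late is strictly dominated by Early, so Firm A never plays it.
On the remaining 2×2 (Early, Mid vs Fight, Accommodate):
Let Firm A play Early with probability p. Expected payoff against Fight: 5p + (-8)(1−p) = 13p − 8; against Accommodate: 3p + 11(1−p) = −8p + 11.
Setting these equal: 13p − 8 = −8p + 11 ⇒ 21p = 19 ⇒ p = 19/21, and the value is (13)·(19/21) − 8 = 79/21.
For Firm B: with q = P(Fight), equating Early's and Mid's payoffs gives 2q + 3 = −19q + 11 ⇒ q = 8/21.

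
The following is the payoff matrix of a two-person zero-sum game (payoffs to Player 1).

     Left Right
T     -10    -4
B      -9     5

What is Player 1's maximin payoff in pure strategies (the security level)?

-9

Row minima: T → -10, B → -9.
The best of these is -9.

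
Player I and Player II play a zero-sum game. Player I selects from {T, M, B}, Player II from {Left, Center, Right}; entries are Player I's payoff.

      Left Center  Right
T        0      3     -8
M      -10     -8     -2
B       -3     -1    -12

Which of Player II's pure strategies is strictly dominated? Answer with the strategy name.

Left holds Player I's payoff strictly below Center in every row: 0 < 3, -10 < -8, -3 < -1.
So Center is strictly dominated for Player II.

Center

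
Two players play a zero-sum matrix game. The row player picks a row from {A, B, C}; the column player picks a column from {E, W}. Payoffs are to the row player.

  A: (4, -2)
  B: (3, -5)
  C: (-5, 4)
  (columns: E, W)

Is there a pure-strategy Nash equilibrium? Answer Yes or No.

Row minima: A → -2, B → -5, C → -5; maximin = -2.
Column maxima: E → 4, W → 4; minimax = 4.
-2 ≠ 4, so no pure-strategy equilibrium exists.

No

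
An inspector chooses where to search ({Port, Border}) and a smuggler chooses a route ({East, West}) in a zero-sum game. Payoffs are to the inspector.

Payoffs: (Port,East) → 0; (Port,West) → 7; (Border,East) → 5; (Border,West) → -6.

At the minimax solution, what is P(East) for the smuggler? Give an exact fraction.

Row minima: Port → 0, Border → -6; maximin = 0.
Column maxima: East → 5, West → 7; minimax = 5.
0 ≠ 5, so there is no saddle point; optimal play is mixed.
Let the inspector play Port with probability p. Expected payoff against East: 0p + 5(1−p) = −5p + 5; against West: 7p + (-6)(1−p) = 13p − 6.
Setting these equal: −5p + 5 = 13p − 6 ⇒ −18p = -11 ⇒ p = 11/18, and the value is (-5)·(11/18) + 5 = 35/18.
For the smuggler: with q = P(East), equating Port's and Border's payoffs gives −7q + 7 = 11q − 6 ⇒ q = 13/18.

13/18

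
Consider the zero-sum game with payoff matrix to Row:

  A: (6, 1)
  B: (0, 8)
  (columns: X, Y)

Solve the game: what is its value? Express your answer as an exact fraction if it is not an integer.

48/13

Row minima: A → 1, B → 0; maximin = 1.
Column maxima: X → 6, Y → 8; minimax = 6.
1 ≠ 6, so there is no saddle point; optimal play is mixed.
Let Row play A with probability p. Expected payoff against X: 6p + 0(1−p) = 6p; against Y: 1p + 8(1−p) = −7p + 8.
Setting these equal: 6p = −7p + 8 ⇒ 13p = 8 ⇒ p = 8/13, and the value is (6)·(8/13) = 48/13.
For Column: with q = P(X), equating A's and B's payoffs gives 5q + 1 = −8q + 8 ⇒ q = 7/13.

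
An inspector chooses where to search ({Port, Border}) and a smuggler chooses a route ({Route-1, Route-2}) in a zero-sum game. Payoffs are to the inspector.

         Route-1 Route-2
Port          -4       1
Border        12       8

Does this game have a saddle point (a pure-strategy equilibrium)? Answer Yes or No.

Yes

Row minima: Port → -4, Border → 8; maximin = 8.
Column maxima: Route-1 → 12, Route-2 → 8; minimax = 8.
maximin = minimax = 8, so a saddle point exists.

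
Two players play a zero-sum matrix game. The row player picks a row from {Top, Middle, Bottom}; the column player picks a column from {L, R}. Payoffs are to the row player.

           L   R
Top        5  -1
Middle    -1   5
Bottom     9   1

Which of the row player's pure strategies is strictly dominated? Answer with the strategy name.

Top

Bottom gives a strictly higher payoff than Top against every column: 9 > 5, 1 > -1.
So Top is strictly dominated and the row player never plays it.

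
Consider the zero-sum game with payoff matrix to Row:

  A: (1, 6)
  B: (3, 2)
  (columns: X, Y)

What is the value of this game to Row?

8/3

Row minima: A → 1, B → 2; maximin = 2.
Column maxima: X → 3, Y → 6; minimax = 3.
2 ≠ 3, so there is no saddle point; optimal play is mixed.
Let Row play A with probability p. Expected payoff against X: 1p + 3(1−p) = −2p + 3; against Y: 6p + 2(1−p) = 4p + 2.
Setting these equal: −2p + 3 = 4p + 2 ⇒ −6p = -1 ⇒ p = 1/6, and the value is (-2)·(1/6) + 3 = 8/3.
For Column: with q = P(X), equating A's and B's payoffs gives −5q + 6 = q + 2 ⇒ q = 2/3.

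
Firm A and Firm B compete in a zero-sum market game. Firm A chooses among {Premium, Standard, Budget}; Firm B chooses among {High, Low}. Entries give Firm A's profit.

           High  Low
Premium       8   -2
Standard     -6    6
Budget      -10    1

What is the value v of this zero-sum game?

Row minima: Premium → -2, Standard → -6, Budget → -10; maximin = -2.
Column maxima: High → 8, Low → 6; minimax = 6.
-2 ≠ 6, so there is no saddle point; optimal play is mixed.
Budget is strictly dominated by Standard, so Firm A never plays it.
On the remaining 2×2 (Premium, Standard vs High, Low):
Let Firm A play Premium with probability p. Expected payoff against High: 8p + (-6)(1−p) = 14p − 6; against Low: (-2)p + 6(1−p) = −8p + 6.
Setting these equal: 14p − 6 = −8p + 6 ⇒ 22p = 12 ⇒ p = 6/11, and the value is (14)·(6/11) − 6 = 18/11.
For Firm B: with q = P(High), equating Premium's and Standard's payoffs gives 10q − 2 = −12q + 6 ⇒ q = 4/11.

18/11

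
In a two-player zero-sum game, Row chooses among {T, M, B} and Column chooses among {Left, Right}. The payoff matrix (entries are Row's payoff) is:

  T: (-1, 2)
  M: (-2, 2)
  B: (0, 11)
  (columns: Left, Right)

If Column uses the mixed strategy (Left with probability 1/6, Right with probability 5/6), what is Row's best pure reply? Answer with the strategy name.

B

Expected payoff of T: (1/6)·(-1) + (5/6)·2 = 3/2.
Expected payoff of M: (1/6)·(-2) + (5/6)·2 = 4/3.
Expected payoff of B: (1/6)·0 + (5/6)·11 = 55/6.
The largest is 55/6, so Row's best response is B.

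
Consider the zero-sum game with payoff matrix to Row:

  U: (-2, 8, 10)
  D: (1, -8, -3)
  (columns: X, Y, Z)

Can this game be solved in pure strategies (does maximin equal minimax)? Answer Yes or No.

Row minima: U → -2, D → -8; maximin = -2.
Column maxima: X → 1, Y → 8, Z → 10; minimax = 1.
-2 ≠ 1, so no pure-strategy equilibrium exists.

No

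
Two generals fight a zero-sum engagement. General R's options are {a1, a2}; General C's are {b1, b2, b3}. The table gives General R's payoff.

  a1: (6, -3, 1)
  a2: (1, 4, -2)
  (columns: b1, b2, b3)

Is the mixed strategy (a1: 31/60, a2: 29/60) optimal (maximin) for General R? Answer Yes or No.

Against b1 this mix gives (31/60)·6 + (29/60)·1 = 43/12.
Against b2 this mix gives (31/60)·(-3) + (29/60)·4 = 23/60.
Against b3 this mix gives (31/60)·1 + (29/60)·(-2) = -9/20.
General C will play b3, holding General R to -9/20. Shifting weight toward the row that does better against b3 would raise this floor (the equalizing mix achieves -1/5 against both b3 and b2), so the proposed strategy is not optimal.

No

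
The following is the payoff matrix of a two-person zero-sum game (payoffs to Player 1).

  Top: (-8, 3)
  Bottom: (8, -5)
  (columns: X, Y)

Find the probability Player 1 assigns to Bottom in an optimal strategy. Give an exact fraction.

11/24

Row minima: Top → -8, Bottom → -5; maximin = -5.
Column maxima: X → 8, Y → 3; minimax = 3.
-5 ≠ 3, so there is no saddle point; optimal play is mixed.
Let Player 1 play Top with probability p. Expected payoff against X: (-8)p + 8(1−p) = −16p + 8; against Y: 3p + (-5)(1−p) = 8p − 5.
Setting these equal: −16p + 8 = 8p − 5 ⇒ −24p = -13 ⇒ p = 13/24, and the value is (-16)·(13/24) + 8 = -2/3.
For Player 2: with q = P(X), equating Top's and Bottom's payoffs gives −11q + 3 = 13q − 5 ⇒ q = 1/3.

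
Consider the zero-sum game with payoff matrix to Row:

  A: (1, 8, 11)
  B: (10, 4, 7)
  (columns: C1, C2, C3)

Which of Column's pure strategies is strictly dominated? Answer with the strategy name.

C3

C2 holds Row's payoff strictly below C3 in every row: 8 < 11, 4 < 7.
So C3 is strictly dominated for Column.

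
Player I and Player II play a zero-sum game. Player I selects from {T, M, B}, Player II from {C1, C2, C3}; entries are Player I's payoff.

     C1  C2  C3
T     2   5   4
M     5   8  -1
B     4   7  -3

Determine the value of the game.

Row minima: T → 2, M → -1, B → -3; maximin = 2.
Column maxima: C1 → 5, C2 → 8, C3 → 4; minimax = 4.
2 ≠ 4, so there is no saddle point; optimal play is mixed.
B is strictly dominated by M, so Player I never plays it.
C2 is strictly dominated by C1 (it gives Player I strictly more in every row), so Player II never plays it.
On the remaining 2×2 (T, M vs C1, C3):
Let Player I play T with probability p. Expected payoff against C1: 2p + 5(1−p) = −3p + 5; against C3: 4p + (-1)(1−p) = 5p − 1.
Setting these equal: −3p + 5 = 5p − 1 ⇒ −8p = -6 ⇒ p = 3/4, and the value is (-3)·(3/4) + 5 = 11/4.
For Player II: with q = P(C1), equating T's and M's payoffs gives −2q + 4 = 6q − 1 ⇒ q = 5/8.

11/4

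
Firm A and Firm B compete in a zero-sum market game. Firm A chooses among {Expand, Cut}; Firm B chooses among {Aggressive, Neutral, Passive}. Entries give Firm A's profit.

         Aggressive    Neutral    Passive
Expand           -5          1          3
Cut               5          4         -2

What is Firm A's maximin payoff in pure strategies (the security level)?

Row minima: Expand → -5, Cut → -2.
The best of these is -2.

-2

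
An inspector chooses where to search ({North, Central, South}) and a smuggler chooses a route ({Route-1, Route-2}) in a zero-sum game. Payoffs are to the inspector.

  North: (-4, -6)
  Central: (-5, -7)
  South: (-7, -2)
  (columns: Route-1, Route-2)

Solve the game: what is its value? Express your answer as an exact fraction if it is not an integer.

Row minima: North → -6, Central → -7, South → -7; maximin = -6.
Column maxima: Route-1 → -4, Route-2 → -2; minimax = -4.
-6 ≠ -4, so there is no saddle point; optimal play is mixed.
Central is strictly dominated by North, so the inspector never plays it.
On the remaining 2×2 (North, South vs Route-1, Route-2):
Let the inspector play North with probability p. Expected payoff against Route-1: (-4)p + (-7)(1−p) = 3p − 7; against Route-2: (-6)p + (-2)(1−p) = −4p − 2.
Setting these equal: 3p − 7 = −4p − 2 ⇒ 7p = 5 ⇒ p = 5/7, and the value is (3)·(5/7) − 7 = -34/7.
For the smuggler: with q = P(Route-1), equating North's and South's payoffs gives 2q − 6 = −5q − 2 ⇒ q = 4/7.

-34/7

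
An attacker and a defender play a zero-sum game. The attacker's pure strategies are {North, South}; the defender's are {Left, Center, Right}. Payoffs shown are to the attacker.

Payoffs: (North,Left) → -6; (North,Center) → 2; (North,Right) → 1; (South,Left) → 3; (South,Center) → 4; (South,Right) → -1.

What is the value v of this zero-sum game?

Row minima: North → -6, South → -1; maximin = -1.
Column maxima: Left → 3, Center → 4, Right → 1; minimax = 1.
-1 ≠ 1, so there is no saddle point; optimal play is mixed.
Center is strictly dominated by Left (it gives the attacker strictly more in every row), so the defender never plays it.
On the remaining 2×2 (North, South vs Left, Right):
Let the attacker play North with probability p. Expected payoff against Left: (-6)p + 3(1−p) = −9p + 3; against Right: 1p + (-1)(1−p) = 2p − 1.
Setting these equal: −9p + 3 = 2p − 1 ⇒ −11p = -4 ⇒ p = 4/11, and the value is (-9)·(4/11) + 3 = -3/11.
For the defender: with q = P(Left), equating North's and South's payoffs gives −7q + 1 = 4q − 1 ⇒ q = 2/11.

-3/11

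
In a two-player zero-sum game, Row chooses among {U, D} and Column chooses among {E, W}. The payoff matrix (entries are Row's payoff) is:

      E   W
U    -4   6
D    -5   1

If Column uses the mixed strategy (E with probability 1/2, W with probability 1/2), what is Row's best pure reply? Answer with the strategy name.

U

Expected payoff of U: (1/2)·(-4) + (1/2)·6 = 1.
Expected payoff of D: (1/2)·(-5) + (1/2)·1 = -2.
The largest is 1, so Row's best response is U.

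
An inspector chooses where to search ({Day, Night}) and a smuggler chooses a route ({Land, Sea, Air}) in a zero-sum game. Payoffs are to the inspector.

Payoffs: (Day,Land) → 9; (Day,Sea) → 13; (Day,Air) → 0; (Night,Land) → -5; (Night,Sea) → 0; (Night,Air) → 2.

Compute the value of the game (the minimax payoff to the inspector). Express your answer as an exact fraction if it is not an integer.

9/8

Row minima: Day → 0, Night → -5; maximin = 0.
Column maxima: Land → 9, Sea → 13, Air → 2; minimax = 2.
0 ≠ 2, so there is no saddle point; optimal play is mixed.
Sea is strictly dominated by Land (it gives the inspector strictly more in every row), so the smuggler never plays it.
On the remaining 2×2 (Day, Night vs Land, Air):
Let the inspector play Day with probability p. Expected payoff against Land: 9p + (-5)(1−p) = 14p − 5; against Air: 0p + 2(1−p) = −2p + 2.
Setting these equal: 14p − 5 = −2p + 2 ⇒ 16p = 7 ⇒ p = 7/16, and the value is (14)·(7/16) − 5 = 9/8.
For the smuggler: with q = P(Land), equating Day's and Night's payoffs gives 9q = −7q + 2 ⇒ q = 1/8.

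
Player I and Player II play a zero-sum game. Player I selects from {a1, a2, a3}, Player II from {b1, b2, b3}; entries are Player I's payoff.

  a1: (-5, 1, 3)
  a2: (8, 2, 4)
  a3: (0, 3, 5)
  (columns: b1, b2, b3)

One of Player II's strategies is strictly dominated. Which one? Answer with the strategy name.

b3

b2 holds Player I's payoff strictly below b3 in every row: 1 < 3, 2 < 4, 3 < 5.
So b3 is strictly dominated for Player II.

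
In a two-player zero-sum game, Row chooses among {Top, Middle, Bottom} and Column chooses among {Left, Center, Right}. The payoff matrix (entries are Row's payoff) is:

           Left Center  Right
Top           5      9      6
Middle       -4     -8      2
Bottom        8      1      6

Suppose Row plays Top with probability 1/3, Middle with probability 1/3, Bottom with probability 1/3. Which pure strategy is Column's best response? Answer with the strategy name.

Center

If Column plays Left, Row's expected payoff is (1/3)·5 + (1/3)·(-4) + (1/3)·8 = 3.
If Column plays Center, Row's expected payoff is (1/3)·9 + (1/3)·(-8) + (1/3)·1 = 2/3.
If Column plays Right, Row's expected payoff is (1/3)·6 + (1/3)·2 + (1/3)·6 = 14/3.
Column minimizes Row's payoff; the smallest is 2/3, so the best response is Center.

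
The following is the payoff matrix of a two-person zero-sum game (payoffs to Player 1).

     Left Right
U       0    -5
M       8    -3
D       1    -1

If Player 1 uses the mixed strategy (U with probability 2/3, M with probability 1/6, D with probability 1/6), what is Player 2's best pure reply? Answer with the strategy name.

Right

If Player 2 plays Left, Player 1's expected payoff is (2/3)·0 + (1/6)·8 + (1/6)·1 = 3/2.
If Player 2 plays Right, Player 1's expected payoff is (2/3)·(-5) + (1/6)·(-3) + (1/6)·(-1) = -4.
Player 2 minimizes Player 1's payoff; the smallest is -4, so the best response is Right.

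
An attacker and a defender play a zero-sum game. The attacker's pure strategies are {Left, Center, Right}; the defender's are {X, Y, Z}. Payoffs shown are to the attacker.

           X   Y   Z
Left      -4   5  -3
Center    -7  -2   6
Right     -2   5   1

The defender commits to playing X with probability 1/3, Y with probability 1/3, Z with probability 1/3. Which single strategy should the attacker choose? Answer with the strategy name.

Expected payoff of Left: (1/3)·(-4) + (1/3)·5 + (1/3)·(-3) = -2/3.
Expected payoff of Center: (1/3)·(-7) + (1/3)·(-2) + (1/3)·6 = -1.
Expected payoff of Right: (1/3)·(-2) + (1/3)·5 + (1/3)·1 = 4/3.
The largest is 4/3, so the attacker's best response is Right.

Right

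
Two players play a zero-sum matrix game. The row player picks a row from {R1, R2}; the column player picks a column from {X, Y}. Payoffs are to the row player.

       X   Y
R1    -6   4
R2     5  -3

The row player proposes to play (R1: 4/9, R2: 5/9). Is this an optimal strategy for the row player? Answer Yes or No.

Yes

Against X this mix gives (4/9)·(-6) + (5/9)·5 = 1/9.
Against Y this mix gives (4/9)·4 + (5/9)·(-3) = 1/9.
All of the column player's active replies (X, Y) yield 1/9, and no column does worse for the row player. The mix makes the column player indifferent and guarantees 1/9, so it is optimal.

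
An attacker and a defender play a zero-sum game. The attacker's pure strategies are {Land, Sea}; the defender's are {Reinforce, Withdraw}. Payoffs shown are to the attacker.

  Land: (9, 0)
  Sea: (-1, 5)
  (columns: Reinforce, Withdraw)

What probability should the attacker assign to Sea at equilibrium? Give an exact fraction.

Row minima: Land → 0, Sea → -1; maximin = 0.
Column maxima: Reinforce → 9, Withdraw → 5; minimax = 5.
0 ≠ 5, so there is no saddle point; optimal play is mixed.
Let the attacker play Land with probability p. Expected payoff against Reinforce: 9p + (-1)(1−p) = 10p − 1; against Withdraw: 0p + 5(1−p) = −5p + 5.
Setting these equal: 10p − 1 = −5p + 5 ⇒ 15p = 6 ⇒ p = 2/5, and the value is (10)·(2/5) − 1 = 3.
For the defender: with q = P(Reinforce), equating Land's and Sea's payoffs gives 9q = −6q + 5 ⇒ q = 1/3.

3/5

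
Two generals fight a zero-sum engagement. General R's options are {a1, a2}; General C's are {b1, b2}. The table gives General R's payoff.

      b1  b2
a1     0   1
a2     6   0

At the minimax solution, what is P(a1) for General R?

6/7

Row minima: a1 → 0, a2 → 0; maximin = 0.
Column maxima: b1 → 6, b2 → 1; minimax = 1.
0 ≠ 1, so there is no saddle point; optimal play is mixed.
Let General R play a1 with probability p. Expected payoff against b1: 0p + 6(1−p) = −6p + 6; against b2: 1p + 0(1−p) = p.
Setting these equal: −6p + 6 = p ⇒ −7p = -6 ⇒ p = 6/7, and the value is (-6)·(6/7) + 6 = 6/7.
For General C: with q = P(b1), equating a1's and a2's payoffs gives −q + 1 = 6q ⇒ q = 1/7.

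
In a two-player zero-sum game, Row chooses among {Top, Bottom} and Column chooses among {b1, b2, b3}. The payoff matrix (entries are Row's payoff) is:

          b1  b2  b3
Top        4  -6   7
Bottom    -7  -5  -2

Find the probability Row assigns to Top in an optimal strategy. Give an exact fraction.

Row minima: Top → -6, Bottom → -7; maximin = -6.
Column maxima: b1 → 4, b2 → -5, b3 → 7; minimax = -5.
-6 ≠ -5, so there is no saddle point; optimal play is mixed.
b3 is strictly dominated by b1 (it gives Row strictly more in every row), so Column never plays it.
On the remaining 2×2 (Top, Bottom vs b1, b2):
Let Row play Top with probability p. Expected payoff against b1: 4p + (-7)(1−p) = 11p − 7; against b2: (-6)p + (-5)(1−p) = −p − 5.
Setting these equal: 11p − 7 = −p − 5 ⇒ 12p = 2 ⇒ p = 1/6, and the value is (11)·(1/6) − 7 = -31/6.
For Column: with q = P(b1), equating Top's and Bottom's payoffs gives 10q − 6 = −2q − 5 ⇒ q = 1/12.

1/6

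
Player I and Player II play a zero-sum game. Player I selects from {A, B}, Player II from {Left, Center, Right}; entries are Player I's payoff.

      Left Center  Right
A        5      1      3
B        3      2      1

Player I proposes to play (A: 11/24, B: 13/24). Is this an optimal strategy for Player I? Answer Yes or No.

Against Left this mix gives (11/24)·5 + (13/24)·3 = 47/12.
Against Center this mix gives (11/24)·1 + (13/24)·2 = 37/24.
Against Right this mix gives (11/24)·3 + (13/24)·1 = 23/12.
Player II will play Center, holding Player I to 37/24. Shifting weight toward the row that does better against Center would raise this floor (the equalizing mix achieves 5/3 against both Center and Right), so the proposed strategy is not optimal.

No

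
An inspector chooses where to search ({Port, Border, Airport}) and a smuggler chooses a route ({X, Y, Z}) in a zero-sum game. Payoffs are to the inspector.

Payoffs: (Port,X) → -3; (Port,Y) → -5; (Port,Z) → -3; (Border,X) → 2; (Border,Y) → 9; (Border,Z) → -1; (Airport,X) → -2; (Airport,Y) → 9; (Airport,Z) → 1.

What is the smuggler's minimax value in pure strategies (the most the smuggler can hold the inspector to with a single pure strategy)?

1

Column maxima: X → 2, Y → 9, Z → 1.
The smallest of these is 1.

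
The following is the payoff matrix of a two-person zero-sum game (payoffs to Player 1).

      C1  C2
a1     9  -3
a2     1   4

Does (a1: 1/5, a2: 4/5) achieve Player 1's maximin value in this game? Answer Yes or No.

Against C1 this mix gives (1/5)·9 + (4/5)·1 = 13/5.
Against C2 this mix gives (1/5)·(-3) + (4/5)·4 = 13/5.
All of Player 2's active replies (C1, C2) yield 13/5, and no column does worse for Player 1. The mix makes Player 2 indifferent and guarantees 13/5, so it is optimal.

Yes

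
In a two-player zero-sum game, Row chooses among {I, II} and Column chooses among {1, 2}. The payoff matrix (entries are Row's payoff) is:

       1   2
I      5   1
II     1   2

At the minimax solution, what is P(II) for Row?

4/5

Row minima: I → 1, II → 1; maximin = 1.
Column maxima: 1 → 5, 2 → 2; minimax = 2.
1 ≠ 2, so there is no saddle point; optimal play is mixed.
Let Row play I with probability p. Expected payoff against 1: 5p + 1(1−p) = 4p + 1; against 2: 1p + 2(1−p) = −p + 2.
Setting these equal: 4p + 1 = −p + 2 ⇒ 5p = 1 ⇒ p = 1/5, and the value is (4)·(1/5) + 1 = 9/5.
For Column: with q = P(1), equating I's and II's payoffs gives 4q + 1 = −q + 2 ⇒ q = 1/5.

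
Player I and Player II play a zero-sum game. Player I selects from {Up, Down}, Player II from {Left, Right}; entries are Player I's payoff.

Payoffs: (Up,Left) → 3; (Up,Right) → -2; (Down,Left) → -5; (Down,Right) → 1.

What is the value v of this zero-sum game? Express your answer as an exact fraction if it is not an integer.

-7/11

Row minima: Up → -2, Down → -5; maximin = -2.
Column maxima: Left → 3, Right → 1; minimax = 1.
-2 ≠ 1, so there is no saddle point; optimal play is mixed.
Let Player I play Up with probability p. Expected payoff against Left: 3p + (-5)(1−p) = 8p − 5; against Right: (-2)p + 1(1−p) = −3p + 1.
Setting these equal: 8p − 5 = −3p + 1 ⇒ 11p = 6 ⇒ p = 6/11, and the value is (8)·(6/11) − 5 = -7/11.
For Player II: with q = P(Left), equating Up's and Down's payoffs gives 5q − 2 = −6q + 1 ⇒ q = 3/11.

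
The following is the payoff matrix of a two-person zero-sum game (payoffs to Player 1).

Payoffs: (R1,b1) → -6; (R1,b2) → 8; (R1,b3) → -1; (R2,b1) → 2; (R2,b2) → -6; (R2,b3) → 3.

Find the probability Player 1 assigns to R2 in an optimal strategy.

7/11

Row minima: R1 → -6, R2 → -6; maximin = -6.
Column maxima: b1 → 2, b2 → 8, b3 → 3; minimax = 2.
-6 ≠ 2, so there is no saddle point; optimal play is mixed.
b3 is strictly dominated by b1 (it gives Player 1 strictly more in every row), so Player 2 never plays it.
On the remaining 2×2 (R1, R2 vs b1, b2):
Let Player 1 play R1 with probability p. Expected payoff against b1: (-6)p + 2(1−p) = −8p + 2; against b2: 8p + (-6)(1−p) = 14p − 6.
Setting these equal: −8p + 2 = 14p − 6 ⇒ −22p = -8 ⇒ p = 4/11, and the value is (-8)·(4/11) + 2 = -10/11.
For Player 2: with q = P(b1), equating R1's and R2's payoffs gives −14q + 8 = 8q − 6 ⇒ q = 7/11.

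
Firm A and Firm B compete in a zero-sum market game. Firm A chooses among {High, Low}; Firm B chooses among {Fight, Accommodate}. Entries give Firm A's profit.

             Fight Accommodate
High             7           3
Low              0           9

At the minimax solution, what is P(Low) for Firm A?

4/13

Row minima: High → 3, Low → 0; maximin = 3.
Column maxima: Fight → 7, Accommodate → 9; minimax = 7.
3 ≠ 7, so there is no saddle point; optimal play is mixed.
Let Firm A play High with probability p. Expected payoff against Fight: 7p + 0(1−p) = 7p; against Accommodate: 3p + 9(1−p) = −6p + 9.
Setting these equal: 7p = −6p + 9 ⇒ 13p = 9 ⇒ p = 9/13, and the value is (7)·(9/13) = 63/13.
For Firm B: with q = P(Fight), equating High's and Low's payoffs gives 4q + 3 = −9q + 9 ⇒ q = 6/13.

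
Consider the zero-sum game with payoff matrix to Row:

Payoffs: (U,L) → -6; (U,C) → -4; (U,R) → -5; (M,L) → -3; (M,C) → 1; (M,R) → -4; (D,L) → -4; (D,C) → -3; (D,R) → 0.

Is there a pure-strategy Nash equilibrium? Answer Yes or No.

Row minima: U → -6, M → -4, D → -4; maximin = -4.
Column maxima: L → -3, C → 1, R → 0; minimax = -3.
-4 ≠ -3, so no pure-strategy equilibrium exists.

No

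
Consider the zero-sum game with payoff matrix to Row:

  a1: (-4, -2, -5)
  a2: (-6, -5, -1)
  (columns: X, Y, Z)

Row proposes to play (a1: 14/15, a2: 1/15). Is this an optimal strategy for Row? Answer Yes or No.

No

Against X this mix gives (14/15)·(-4) + (1/15)·(-6) = -62/15.
Against Y this mix gives (14/15)·(-2) + (1/15)·(-5) = -11/5.
Against Z this mix gives (14/15)·(-5) + (1/15)·(-1) = -71/15.
Column will play Z, holding Row to -71/15. Shifting weight toward the row that does better against Z would raise this floor (the equalizing mix achieves -13/3 against both Z and X), so the proposed strategy is not optimal.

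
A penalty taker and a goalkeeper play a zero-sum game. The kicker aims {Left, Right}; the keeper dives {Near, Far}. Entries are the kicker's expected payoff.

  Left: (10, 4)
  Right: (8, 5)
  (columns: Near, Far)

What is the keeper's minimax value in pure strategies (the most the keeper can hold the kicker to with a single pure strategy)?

5

Column maxima: Near → 10, Far → 5.
The smallest of these is 5.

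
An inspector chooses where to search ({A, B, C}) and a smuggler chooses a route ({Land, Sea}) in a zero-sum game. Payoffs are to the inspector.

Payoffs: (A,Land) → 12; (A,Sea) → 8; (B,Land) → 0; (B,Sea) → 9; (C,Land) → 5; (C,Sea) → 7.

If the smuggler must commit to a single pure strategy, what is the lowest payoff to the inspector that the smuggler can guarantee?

Column maxima: Land → 12, Sea → 9.
The smallest of these is 9.

9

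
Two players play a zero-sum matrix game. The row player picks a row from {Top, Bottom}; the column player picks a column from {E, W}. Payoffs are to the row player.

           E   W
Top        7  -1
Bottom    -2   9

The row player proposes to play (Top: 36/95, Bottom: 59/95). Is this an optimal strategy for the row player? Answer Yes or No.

No

Against E this mix gives (36/95)·7 + (59/95)·(-2) = 134/95.
Against W this mix gives (36/95)·(-1) + (59/95)·9 = 99/19.
The column player will play E, holding the row player to 134/95. Shifting weight toward the row that does better against E would raise this floor (the equalizing mix achieves 61/19 against both E and W), so the proposed strategy is not optimal.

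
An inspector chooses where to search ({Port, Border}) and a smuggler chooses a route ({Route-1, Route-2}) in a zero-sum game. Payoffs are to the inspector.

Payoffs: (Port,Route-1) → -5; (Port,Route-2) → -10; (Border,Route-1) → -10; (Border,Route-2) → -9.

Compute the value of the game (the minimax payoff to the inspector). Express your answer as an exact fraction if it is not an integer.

Row minima: Port → -10, Border → -10; maximin = -10.
Column maxima: Route-1 → -5, Route-2 → -9; minimax = -9.
-10 ≠ -9, so there is no saddle point; optimal play is mixed.
Let the inspector play Port with probability p. Expected payoff against Route-1: (-5)p + (-10)(1−p) = 5p − 10; against Route-2: (-10)p + (-9)(1−p) = −p − 9.
Setting these equal: 5p − 10 = −p − 9 ⇒ 6p = 1 ⇒ p = 1/6, and the value is (5)·(1/6) − 10 = -55/6.
For the smuggler: with q = P(Route-1), equating Port's and Border's payoffs gives 5q − 10 = −q − 9 ⇒ q = 1/6.

-55/6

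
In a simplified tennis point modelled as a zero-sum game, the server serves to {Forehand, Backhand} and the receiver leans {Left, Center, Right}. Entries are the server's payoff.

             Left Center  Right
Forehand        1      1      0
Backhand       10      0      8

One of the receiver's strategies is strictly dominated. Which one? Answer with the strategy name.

Left

Right holds the server's payoff strictly below Left in every row: 0 < 1, 8 < 10.
So Left is strictly dominated for the receiver.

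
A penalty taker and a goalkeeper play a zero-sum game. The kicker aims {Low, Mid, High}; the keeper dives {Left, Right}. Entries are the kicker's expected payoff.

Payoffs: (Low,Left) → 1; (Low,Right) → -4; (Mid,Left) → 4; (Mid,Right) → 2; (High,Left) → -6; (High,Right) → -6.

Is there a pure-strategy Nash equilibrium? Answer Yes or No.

Row minima: Low → -4, Mid → 2, High → -6; maximin = 2.
Column maxima: Left → 4, Right → 2; minimax = 2.
maximin = minimax = 2, so a saddle point exists.

Yes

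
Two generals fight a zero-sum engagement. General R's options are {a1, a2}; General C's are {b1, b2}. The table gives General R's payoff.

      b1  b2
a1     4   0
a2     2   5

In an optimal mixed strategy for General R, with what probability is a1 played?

Row minima: a1 → 0, a2 → 2; maximin = 2.
Column maxima: b1 → 4, b2 → 5; minimax = 4.
2 ≠ 4, so there is no saddle point; optimal play is mixed.
Let General R play a1 with probability p. Expected payoff against b1: 4p + 2(1−p) = 2p + 2; against b2: 0p + 5(1−p) = −5p + 5.
Setting these equal: 2p + 2 = −5p + 5 ⇒ 7p = 3 ⇒ p = 3/7, and the value is (2)·(3/7) + 2 = 20/7.
For General C: with q = P(b1), equating a1's and a2's payoffs gives 4q = −3q + 5 ⇒ q = 5/7.

3/7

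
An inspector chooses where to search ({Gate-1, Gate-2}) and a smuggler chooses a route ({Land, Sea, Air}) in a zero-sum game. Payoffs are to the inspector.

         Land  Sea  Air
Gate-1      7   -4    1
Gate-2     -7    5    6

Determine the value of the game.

7/23

Row minima: Gate-1 → -4, Gate-2 → -7; maximin = -4.
Column maxima: Land → 7, Sea → 5, Air → 6; minimax = 5.
-4 ≠ 5, so there is no saddle point; optimal play is mixed.
Air is strictly dominated by Sea (it gives the inspector strictly more in every row), so the smuggler never plays it.
On the remaining 2×2 (Gate-1, Gate-2 vs Land, Sea):
Let the inspector play Gate-1 with probability p. Expected payoff against Land: 7p + (-7)(1−p) = 14p − 7; against Sea: (-4)p + 5(1−p) = −9p + 5.
Setting these equal: 14p − 7 = −9p + 5 ⇒ 23p = 12 ⇒ p = 12/23, and the value is (14)·(12/23) − 7 = 7/23.
For the smuggler: with q = P(Land), equating Gate-1's and Gate-2's payoffs gives 11q − 4 = −12q + 5 ⇒ q = 9/23.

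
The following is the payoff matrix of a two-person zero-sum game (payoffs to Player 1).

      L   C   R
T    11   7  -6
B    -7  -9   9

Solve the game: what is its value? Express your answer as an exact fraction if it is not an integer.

Row minima: T → -6, B → -9; maximin = -6.
Column maxima: L → 11, C → 7, R → 9; minimax = 7.
-6 ≠ 7, so there is no saddle point; optimal play is mixed.
L is strictly dominated by C (it gives Player 1 strictly more in every row), so Player 2 never plays it.
On the remaining 2×2 (T, B vs C, R):
Let Player 1 play T with probability p. Expected payoff against C: 7p + (-9)(1−p) = 16p − 9; against R: (-6)p + 9(1−p) = −15p + 9.
Setting these equal: 16p − 9 = −15p + 9 ⇒ 31p = 18 ⇒ p = 18/31, and the value is (16)·(18/31) − 9 = 9/31.
For Player 2: with q = P(C), equating T's and B's payoffs gives 13q − 6 = −18q + 9 ⇒ q = 15/31.

9/31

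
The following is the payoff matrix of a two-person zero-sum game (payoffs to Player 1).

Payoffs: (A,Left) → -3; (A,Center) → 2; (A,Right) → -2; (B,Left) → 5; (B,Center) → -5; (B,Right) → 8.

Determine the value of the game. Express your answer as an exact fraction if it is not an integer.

-1/3

Row minima: A → -3, B → -5; maximin = -3.
Column maxima: Left → 5, Center → 2, Right → 8; minimax = 2.
-3 ≠ 2, so there is no saddle point; optimal play is mixed.
Right is strictly dominated by Left (it gives Player 1 strictly more in every row), so Player 2 never plays it.
On the remaining 2×2 (A, B vs Left, Center):
Let Player 1 play A with probability p. Expected payoff against Left: (-3)p + 5(1−p) = −8p + 5; against Center: 2p + (-5)(1−p) = 7p − 5.
Setting these equal: −8p + 5 = 7p − 5 ⇒ −15p = -10 ⇒ p = 2/3, and the value is (-8)·(2/3) + 5 = -1/3.
For Player 2: with q = P(Left), equating A's and B's payoffs gives −5q + 2 = 10q − 5 ⇒ q = 7/15.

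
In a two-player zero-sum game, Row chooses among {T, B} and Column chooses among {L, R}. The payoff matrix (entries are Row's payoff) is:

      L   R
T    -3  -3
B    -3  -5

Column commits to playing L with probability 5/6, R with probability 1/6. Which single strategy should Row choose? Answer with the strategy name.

T

Expected payoff of T: (5/6)·(-3) + (1/6)·(-3) = -3.
Expected payoff of B: (5/6)·(-3) + (1/6)·(-5) = -10/3.
The largest is -3, so Row's best response is T.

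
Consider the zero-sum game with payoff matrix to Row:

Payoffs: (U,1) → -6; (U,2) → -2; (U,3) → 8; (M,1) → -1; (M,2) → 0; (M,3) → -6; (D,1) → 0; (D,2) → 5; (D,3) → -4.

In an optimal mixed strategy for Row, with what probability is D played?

Row minima: U → -6, M → -6, D → -4; maximin = -4.
Column maxima: 1 → 0, 2 → 5, 3 → 8; minimax = 0.
-4 ≠ 0, so there is no saddle point; optimal play is mixed.
M is strictly dominated by D, so Row never plays it.
2 is strictly dominated by 1 (it gives Row strictly more in every row), so Column never plays it.
On the remaining 2×2 (U, D vs 1, 3):
Let Row play U with probability p. Expected payoff against 1: (-6)p + 0(1−p) = −6p; against 3: 8p + (-4)(1−p) = 12p − 4.
Setting these equal: −6p = 12p − 4 ⇒ −18p = -4 ⇒ p = 2/9, and the value is (-6)·(2/9) = -4/3.
For Column: with q = P(1), equating U's and D's payoffs gives −14q + 8 = 4q − 4 ⇒ q = 2/3.

7/9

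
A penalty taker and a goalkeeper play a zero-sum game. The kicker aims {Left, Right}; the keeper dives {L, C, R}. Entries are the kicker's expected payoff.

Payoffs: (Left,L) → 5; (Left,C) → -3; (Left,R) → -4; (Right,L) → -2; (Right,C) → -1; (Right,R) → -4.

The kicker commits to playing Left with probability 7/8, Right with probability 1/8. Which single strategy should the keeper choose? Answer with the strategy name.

R

If the keeper plays L, the kicker's expected payoff is (7/8)·5 + (1/8)·(-2) = 33/8.
If the keeper plays C, the kicker's expected payoff is (7/8)·(-3) + (1/8)·(-1) = -11/4.
If the keeper plays R, the kicker's expected payoff is (7/8)·(-4) + (1/8)·(-4) = -4.
The keeper minimizes the kicker's payoff; the smallest is -4, so the best response is R.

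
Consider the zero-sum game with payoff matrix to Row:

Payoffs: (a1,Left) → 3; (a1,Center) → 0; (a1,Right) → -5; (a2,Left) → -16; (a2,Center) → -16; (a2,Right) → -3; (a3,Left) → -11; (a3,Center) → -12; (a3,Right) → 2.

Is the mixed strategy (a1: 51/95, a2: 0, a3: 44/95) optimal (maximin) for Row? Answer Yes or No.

No

Against Left this mix gives (51/95)·3 + (44/95)·(-11) = -331/95.
Against Center this mix gives (51/95)·0 + (44/95)·(-12) = -528/95.
Against Right this mix gives (51/95)·(-5) + (44/95)·2 = -167/95.
Column will play Center, holding Row to -528/95. Shifting weight toward the row that does better against Center would raise this floor (the equalizing mix achieves -60/19 against both Center and Right), so the proposed strategy is not optimal.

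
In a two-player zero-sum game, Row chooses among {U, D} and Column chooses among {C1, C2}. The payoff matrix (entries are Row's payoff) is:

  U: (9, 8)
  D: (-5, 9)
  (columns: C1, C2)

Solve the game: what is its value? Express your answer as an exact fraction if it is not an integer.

Row minima: U → 8, D → -5; maximin = 8.
Column maxima: C1 → 9, C2 → 9; minimax = 9.
8 ≠ 9, so there is no saddle point; optimal play is mixed.
Let Row play U with probability p. Expected payoff against C1: 9p + (-5)(1−p) = 14p − 5; against C2: 8p + 9(1−p) = −p + 9.
Setting these equal: 14p − 5 = −p + 9 ⇒ 15p = 14 ⇒ p = 14/15, and the value is (14)·(14/15) − 5 = 121/15.
For Column: with q = P(C1), equating U's and D's payoffs gives q + 8 = −14q + 9 ⇒ q = 1/15.

121/15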